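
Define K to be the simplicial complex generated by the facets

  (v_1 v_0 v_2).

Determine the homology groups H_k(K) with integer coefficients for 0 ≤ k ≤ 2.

We work with the vertex ordering v_0 < v_1 < v_2. The simplices of K, each written with vertices in increasing order, are:

  0-simplices (3): [v_0], [v_1], [v_2]
  1-simplices (3): [v_0,v_1], [v_0,v_2], [v_1,v_2]
  2-simplices (1): [v_0,v_1,v_2]

Hence C_0 ≅ Z^3, C_1 ≅ Z^3, C_2 ≅ Z^1.

The boundary map ∂_1: C_1 → C_0 sends each edge [p,q] (with p < q) to q − p. For instance
  ∂[v_0,v_2] = [v_2] − [v_0].
This gives a 3×3 integer matrix of rank 2; reducing to Smith normal form yields diagonal entries (1,1).

∂_2: C_2 → C_1 maps a triangle to the signed sum of its edges. For instance
  ∂[v_0,v_1,v_2] = [v_1,v_2] − [v_0,v_2] + [v_0,v_1].
The resulting 3×1 matrix has rank 1, and its Smith normal form has invariant factors (1).

Computing H_k = (kernel of ∂_k) / (image of ∂_{k+1}):

  H_0: rank C_0 − rank ∂_1 = 3 − 2 = 1, and the invariant factors of ∂_1 are all 1, so H_0 = Z.
  H_1: rank ker ∂_1 − rank ∂_2 = (3 − 2) − 1 = 0, and the invariant factors of ∂_2 are all 1, so H_1 = 0.
  H_2: rank ker ∂_2 − rank ∂_3 = (1 − 1) − 0 = 0, and there is no ∂_3, so H_2 = 0.

(K is a triangulation of the 2-simplex.)

H_0 = Z,  H_1 = 0,  H_2 = 0.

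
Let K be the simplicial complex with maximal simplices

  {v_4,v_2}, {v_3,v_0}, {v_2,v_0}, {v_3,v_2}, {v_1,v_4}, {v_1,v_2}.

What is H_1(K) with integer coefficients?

Order the vertices as v_0 < v_1 < v_2 < v_3 < v_4. Listing each simplex with vertices in this order, K has dimension 1 with simplices:

  0-simplices (5): [v_0], [v_1], [v_2], [v_3], [v_4]
  1-simplices (6): [v_0,v_2], [v_0,v_3], [v_1,v_2], [v_1,v_4], [v_2,v_3], [v_2,v_4]

so the chain groups are C_0 ≅ Z^5, C_1 ≅ Z^6.

The boundary map ∂_1: C_1 → C_0 sends each edge [p,q] (with p < q) to q − p. For instance
  ∂[v_1,v_4] = [v_4] − [v_1].
The 5×6 boundary matrix has rank 4 and Smith normal form diag(1,1,1,1).

Reading off H_k = ker ∂_k / im ∂_{k+1}:

  H_1: rank ker ∂_1 − rank ∂_2 = (6 − 4) − 0 = 2, and there is no ∂_2, so H_1 ≅ Z^2.

H_1 = Z^2.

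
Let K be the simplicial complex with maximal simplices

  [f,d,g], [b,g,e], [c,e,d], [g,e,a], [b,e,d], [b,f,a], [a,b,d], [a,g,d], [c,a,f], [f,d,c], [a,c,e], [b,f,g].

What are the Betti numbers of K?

b_0 = 1, b_1 = 0, b_2 = 0.

We work with the vertex ordering a < b < c < d < e < f < g. The simplices of K, each written with vertices in increasing order, are:

  0-simplices (7): a, b, c, d, e, f, g
  1-simplices (18): ab, ac, ad, ae, af, ag, bd, be, bf, bg, cd, ce, cf, de, df, dg, eg, fg
  2-simplices (12): abd, abf, ace, acf, adg, aeg, bde, beg, bfg, cde, cdf, dfg

giving chain groups C_0 ≅ Z^7, C_1 ≅ Z^18, C_2 ≅ Z^12.

Boundary ∂_1: C_1 → C_0 maps an edge to its endpoints' difference, ∂[p,q] = q − p. For instance
  ∂bf = f − b.
As a 7×18 matrix over Z this has rank 6, with invariant factors (1,1,1,1,1,1).

Boundary ∂_2: C_2 → C_1 maps a triangle to the signed sum of its edges. For instance
  ∂bde = de − be + bd,
  ∂acf = cf − af + ac.
The resulting 18×12 matrix has rank 12, and its Smith normal form has invariant factors (1,1,1,1,1,1,1,1,1,1,1,2).

Computing H_k = (kernel of ∂_k) / (image of ∂_{k+1}):

  H_0: rank C_0 − rank ∂_1 = 7 − 6 = 1, and the invariant factors of ∂_1 are all 1, so H_0 = Z.
  H_1: rank ker ∂_1 − rank ∂_2 = (18 − 6) − 12 = 0, and ∂_2 has invariant factor 2 > 1, so H_1 = Z/2.
  H_2: rank ker ∂_2 − rank ∂_3 = (12 − 12) − 0 = 0, and there is no ∂_3, so H_2 = 0.

As a check, the Euler characteristic is 7 − 18 + 12 = 1, which agrees with 1 − 0 + 0 = 1.

Hence the Betti numbers are b_0 = 1, b_1 = 0, b_2 = 0.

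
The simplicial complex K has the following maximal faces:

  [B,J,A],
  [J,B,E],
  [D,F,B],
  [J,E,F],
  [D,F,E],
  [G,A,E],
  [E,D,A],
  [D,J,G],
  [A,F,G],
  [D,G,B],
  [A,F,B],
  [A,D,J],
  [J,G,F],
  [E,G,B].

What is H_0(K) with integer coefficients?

K has 7 vertices, 21 edges, 14 triangles.
rank ∂_0 = 0, rank ∂_1 = 6 ⇒ b_0 = 7 − 0 − 6 = 1; all invariant factors of ∂_1 are 1 so no torsion. So H_0 = Z.

H_0 = Z.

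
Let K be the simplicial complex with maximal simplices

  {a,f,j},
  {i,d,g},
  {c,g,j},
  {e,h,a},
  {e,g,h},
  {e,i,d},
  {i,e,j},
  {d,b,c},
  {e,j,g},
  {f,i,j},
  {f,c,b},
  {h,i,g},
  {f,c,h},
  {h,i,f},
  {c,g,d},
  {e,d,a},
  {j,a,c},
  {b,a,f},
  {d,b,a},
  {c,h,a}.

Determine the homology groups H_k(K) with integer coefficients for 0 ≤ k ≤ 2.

H_0 = Z,  H_1 = Z ⊕ Z/2Z,  H_2 = 0.

We work with the vertex ordering a < b < c < d < e < f < g < h < i < j. The simplices of K, each written with vertices in increasing order, are:

  0-simplices (10): a, b, c, d, e, f, g, h, i, j
  1-simplices (30): ab, ac, ad, ae, af, ah, aj, bc, bd, bf, cd, cf, cg, ch, cj, de, dg, di, eg, eh, ei, ej, fh, fi, fj, gh, gi, gj, hi, ij
  2-simplices (20): abd, abf, ach, acj, ade, aeh, afj, bcd, bcf, cdg, cfh, cgj, dei, dgi, egh, egj, eij, fhi, fij, ghi

so the chain groups are C_0 ≅ Z^10, C_1 ≅ Z^30, C_2 ≅ Z^20.

The boundary map ∂_1: C_1 → C_0 maps an edge to its endpoints' difference, ∂[p,q] = q − p. For instance
  ∂bd = d − b.
As a 10×30 matrix over Z this has rank 9, with invariant factors (1,1,1,1,1,1,1,1,1).

∂_2: C_2 → C_1 acts by ∂[p,q,r] = [q,r] − [p,r] + [p,q]. For instance
  ∂ghi = hi − gi + gh,
  ∂eij = ij − ej + ei.
The resulting 30×20 matrix has rank 20, and its Smith normal form has invariant factors (1,1,1,1,1,1,1,1,1,1,1,1,1,1,1,1,1,1,1,2).

From H_k ≅ ker(∂_k) / im(∂_{k+1}) we obtain:

  H_0: rank C_0 − rank ∂_1 = 10 − 9 = 1, and the invariant factors of ∂_1 are all 1, so H_0 ≅ Z.
  H_1: rank ker ∂_1 − rank ∂_2 = (30 − 9) − 20 = 1, and ∂_2 has invariant factor 2 > 1, so H_1 ≅ Z ⊕ Z/2Z.
  H_2: rank ker ∂_2 − rank ∂_3 = (20 − 20) − 0 = 0, and there is no ∂_3, so H_2 ≅ 0.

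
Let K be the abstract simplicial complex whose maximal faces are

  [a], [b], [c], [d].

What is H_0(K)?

We work with the vertex ordering a < b < c < d. The simplices of K, each written with vertices in increasing order, are:

  0-simplices (4): a, b, c, d

giving chain groups C_0 ≅ Z^4.

Computing H_k = (kernel of ∂_k) / (image of ∂_{k+1}):

  H_0: rank C_0 − rank ∂_1 = 4 − 0 = 4, and there is no ∂_1, so H_0 = Z^4.

H_0 = Z^4.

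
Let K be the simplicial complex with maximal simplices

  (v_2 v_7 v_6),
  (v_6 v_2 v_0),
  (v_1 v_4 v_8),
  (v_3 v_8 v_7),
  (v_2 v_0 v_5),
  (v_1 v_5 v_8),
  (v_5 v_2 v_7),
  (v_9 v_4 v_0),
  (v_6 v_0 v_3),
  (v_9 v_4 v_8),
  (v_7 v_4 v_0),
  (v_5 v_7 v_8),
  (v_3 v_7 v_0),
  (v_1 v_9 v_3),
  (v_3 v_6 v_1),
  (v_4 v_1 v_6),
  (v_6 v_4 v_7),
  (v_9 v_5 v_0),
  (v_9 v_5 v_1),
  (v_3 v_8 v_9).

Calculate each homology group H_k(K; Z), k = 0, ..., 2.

K has 10 vertices, 30 edges, 20 triangles.
rank ∂_0 = 0, rank ∂_1 = 9 ⇒ b_0 = 10 − 0 − 9 = 1; all invariant factors of ∂_1 are 1 so no torsion. So H_0 = Z.
rank ∂_1 = 9, rank ∂_2 = 20 ⇒ b_1 = 30 − 9 − 20 = 1; ∂_2 has invariant factor(s) [2] giving torsion. So H_1 = Z ⊕ Z/2.
rank ∂_2 = 20, rank ∂_3 = 0 ⇒ b_2 = 20 − 20 − 0 = 0. So H_2 = 0.

H_0 ≅ Z,  H_1 ≅ Z ⊕ Z/2,  H_2 = 0.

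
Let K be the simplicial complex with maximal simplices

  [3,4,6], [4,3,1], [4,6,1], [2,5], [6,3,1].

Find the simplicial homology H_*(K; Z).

H_0 = Z^2,  H_1 = 0,  H_2 = Z.

Take the total order 1 < 2 < 3 < 4 < 5 < 6 on the vertex set. Then K (dimension 2) consists of the simplices:

  0-simplices (6): [1], [2], [3], [4], [5], [6]
  1-simplices (7): [1,3], [1,4], [1,6], [2,5], [3,4], [3,6], [4,6]
  2-simplices (4): [1,3,4], [1,3,6], [1,4,6], [3,4,6]

giving chain groups C_0 ≅ Z^6, C_1 ≅ Z^7, C_2 ≅ Z^4.

Boundary ∂_1: C_1 → C_0 sends each edge [p,q] (with p < q) to q − p. For instance
  ∂[2,5] = [5] − [2].
This gives a 6×7 integer matrix of rank 4; reducing to Smith normal form yields diagonal entries (1,1,1,1).

Boundary ∂_2: C_2 → C_1 acts by ∂[p,q,r] = [q,r] − [p,r] + [p,q]. For instance
  ∂[3,4,6] = [4,6] − [3,6] + [3,4],
  ∂[1,4,6] = [4,6] − [1,6] + [1,4].
The 7×4 boundary matrix has rank 3 and Smith normal form diag(1,1,1).

Now H_k = ker ∂_k / im ∂_{k+1}, so:

  H_0: rank C_0 − rank ∂_1 = 6 − 4 = 2, and the invariant factors of ∂_1 are all 1, so H_0 ≅ Z^2.
  H_1: rank ker ∂_1 − rank ∂_2 = (7 − 4) − 3 = 0, and the invariant factors of ∂_2 are all 1, so H_1 ≅ 0.
  H_2: rank ker ∂_2 − rank ∂_3 = (4 − 3) − 0 = 1, and there is no ∂_3, so H_2 ≅ Z.

As a check, the Euler characteristic is 6 − 7 + 4 = 3, which agrees with 2 − 0 + 1 = 3.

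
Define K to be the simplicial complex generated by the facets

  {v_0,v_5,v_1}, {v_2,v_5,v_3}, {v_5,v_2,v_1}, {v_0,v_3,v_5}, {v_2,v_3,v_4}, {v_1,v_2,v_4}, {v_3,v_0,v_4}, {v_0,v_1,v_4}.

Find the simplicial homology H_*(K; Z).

Order the vertices as v_0 < v_1 < v_2 < v_3 < v_4 < v_5. Listing each simplex with vertices in this order, K has dimension 2 with simplices:

  0-simplices (6): [v_0], [v_1], [v_2], [v_3], [v_4], [v_5]
  1-simplices (12): [v_0,v_1], [v_0,v_3], [v_0,v_4], [v_0,v_5], [v_1,v_2], [v_1,v_4], [v_1,v_5], [v_2,v_3], [v_2,v_4], [v_2,v_5], [v_3,v_4], [v_3,v_5]
  2-simplices (8): [v_0,v_1,v_4], [v_0,v_1,v_5], [v_0,v_3,v_4], [v_0,v_3,v_5], [v_1,v_2,v_4], [v_1,v_2,v_5], [v_2,v_3,v_4], [v_2,v_3,v_5]

Hence C_0 ≅ Z^6, C_1 ≅ Z^12, C_2 ≅ Z^8.

∂_1: C_1 → C_0 is given by ∂[p,q] = [q] − [p]. For instance
  ∂[v_0,v_4] = [v_4] − [v_0].
As a 6×12 matrix over Z this has rank 5, with invariant factors (1,1,1,1,1).

∂_2: C_2 → C_1 acts by ∂[p,q,r] = [q,r] − [p,r] + [p,q]. For instance
  ∂[v_1,v_2,v_5] = [v_2,v_5] − [v_1,v_5] + [v_1,v_2],
  ∂[v_1,v_2,v_4] = [v_2,v_4] − [v_1,v_4] + [v_1,v_2].
The resulting 12×8 matrix has rank 7, and its Smith normal form has invariant factors (1,1,1,1,1,1,1).

From H_k ≅ ker(∂_k) / im(∂_{k+1}) we obtain:

  H_0: rank C_0 − rank ∂_1 = 6 − 5 = 1, and the invariant factors of ∂_1 are all 1, so H_0 = Z.
  H_1: rank ker ∂_1 − rank ∂_2 = (12 − 5) − 7 = 0, and the invariant factors of ∂_2 are all 1, so H_1 = 0.
  H_2: rank ker ∂_2 − rank ∂_3 = (8 − 7) − 0 = 1, and there is no ∂_3, so H_2 = Z.

As a check, the Euler characteristic is 6 − 12 + 8 = 2, which agrees with 1 − 0 + 1 = 2.
(K is a triangulation of the 2-sphere S^2.)

H_0 ≅ Z,  H_1 = 0,  H_2 ≅ Z.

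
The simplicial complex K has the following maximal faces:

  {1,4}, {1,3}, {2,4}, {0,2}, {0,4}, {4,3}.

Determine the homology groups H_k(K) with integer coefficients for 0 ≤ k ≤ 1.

H_0 = Z,  H_1 = Z^2.

Take the total order 0 < 1 < 2 < 3 < 4 on the vertex set. Then K (dimension 1) consists of the simplices:

  0-simplices (5): [0], [1], [2], [3], [4]
  1-simplices (6): [0,2], [0,4], [1,3], [1,4], [2,4], [3,4]

so the chain groups are C_0 ≅ Z^5, C_1 ≅ Z^6.

∂_1: C_1 → C_0 sends each edge [p,q] (with p < q) to q − p. For instance
  ∂[0,2] = [2] − [0].
This gives a 5×6 integer matrix of rank 4; reducing to Smith normal form yields diagonal entries (1,1,1,1).

Now H_k = ker ∂_k / im ∂_{k+1}, so:

  H_0: rank C_0 − rank ∂_1 = 5 − 4 = 1, and the invariant factors of ∂_1 are all 1, so H_0 ≅ Z.
  H_1: rank ker ∂_1 − rank ∂_2 = (6 − 4) − 0 = 2, and there is no ∂_2, so H_1 ≅ Z^2.

As a check, the Euler characteristic is 5 − 6 = -1, which agrees with 1 − 2 = -1.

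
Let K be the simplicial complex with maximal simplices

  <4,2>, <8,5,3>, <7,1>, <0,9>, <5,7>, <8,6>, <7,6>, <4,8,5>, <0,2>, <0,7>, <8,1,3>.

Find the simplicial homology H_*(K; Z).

K has 10 vertices, 15 edges, 3 triangles.
rank ∂_0 = 0, rank ∂_1 = 9 ⇒ b_0 = 10 − 0 − 9 = 1; all invariant factors of ∂_1 are 1 so no torsion. So H_0 = Z.
rank ∂_1 = 9, rank ∂_2 = 3 ⇒ b_1 = 15 − 9 − 3 = 3; all invariant factors of ∂_2 are 1 so no torsion. So H_1 = Z^3.
rank ∂_2 = 3, rank ∂_3 = 0 ⇒ b_2 = 3 − 3 − 0 = 0. So H_2 = 0.

H_0 ≅ Z,  H_1 ≅ Z^3,  H_2 = 0.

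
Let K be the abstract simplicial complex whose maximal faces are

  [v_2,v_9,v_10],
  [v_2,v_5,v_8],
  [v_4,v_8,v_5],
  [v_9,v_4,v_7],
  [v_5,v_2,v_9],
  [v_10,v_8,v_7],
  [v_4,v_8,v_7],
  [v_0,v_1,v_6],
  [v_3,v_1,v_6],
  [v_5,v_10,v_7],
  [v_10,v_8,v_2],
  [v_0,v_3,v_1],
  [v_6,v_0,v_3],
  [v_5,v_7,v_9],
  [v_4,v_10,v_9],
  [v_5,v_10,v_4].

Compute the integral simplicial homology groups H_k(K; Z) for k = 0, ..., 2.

Order the vertices as v_0 < v_1 < v_2 < v_3 < v_4 < v_5 < v_6 < v_7 < v_8 < v_9 < v_10. Listing each simplex with vertices in this order, K has dimension 2 with simplices:

  0-simplices (11): [v_0], [v_1], [v_2], [v_3], [v_4], [v_5], [v_6], [v_7], [v_8], [v_9], [v_10]
  1-simplices (24): (24 of them)
  2-simplices (16): (16 of them)

so the chain groups are C_0 ≅ Z^11, C_1 ≅ Z^24, C_2 ≅ Z^16.

∂_1: C_1 → C_0 maps an edge to its endpoints' difference, ∂[p,q] = q − p. For instance
  ∂[v_2,v_9] = [v_9] − [v_2].
The resulting 11×24 matrix has rank 9, and its Smith normal form has invariant factors (1,1,1,1,1,1,1,1,1).

∂_2: C_2 → C_1 sends each 2-simplex [p,q,r] to [q,r] − [p,r] + [p,q]. For instance
  ∂[v_5,v_7,v_10] = [v_7,v_10] − [v_5,v_10] + [v_5,v_7],
  ∂[v_4,v_5,v_8] = [v_5,v_8] − [v_4,v_8] + [v_4,v_5].
This gives a 24×16 integer matrix of rank 15; reducing to Smith normal form yields diagonal entries (1,1,1,1,1,1,1,1,1,1,1,1,1,1,2).

Now H_k = ker ∂_k / im ∂_{k+1}, so:

  H_0: rank C_0 − rank ∂_1 = 11 − 9 = 2, and the invariant factors of ∂_1 are all 1, so H_0 = Z^2.
  H_1: rank ker ∂_1 − rank ∂_2 = (24 − 9) − 15 = 0, and ∂_2 has invariant factor 2 > 1, so H_1 = Z/2.
  H_2: rank ker ∂_2 − rank ∂_3 = (16 − 15) − 0 = 1, and there is no ∂_3, so H_2 = Z.

As a check, the Euler characteristic is 11 − 24 + 16 = 3, which agrees with 2 − 0 + 1 = 3.
(K is a triangulation of the disjoint union of the real projective plane RP^2 and the 2-sphere S^2.)

H_0 ≅ Z^2,  H_1 ≅ Z/2,  H_2 ≅ Z.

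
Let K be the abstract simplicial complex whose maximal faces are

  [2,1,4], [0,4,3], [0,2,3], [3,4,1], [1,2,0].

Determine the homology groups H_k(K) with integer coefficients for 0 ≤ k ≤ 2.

Take the total order 0 < 1 < 2 < 3 < 4 on the vertex set. Then K (dimension 2) consists of the simplices:

  0-simplices (5): [0], [1], [2], [3], [4]
  1-simplices (10): [0,1], [0,2], [0,3], [0,4], [1,2], [1,3], [1,4], [2,3], [2,4], [3,4]
  2-simplices (5): [0,1,2], [0,2,3], [0,3,4], [1,2,4], [1,3,4]

so the chain groups are C_0 ≅ Z^5, C_1 ≅ Z^10, C_2 ≅ Z^5.

∂_1: C_1 → C_0 maps an edge to its endpoints' difference, ∂[p,q] = q − p.
The resulting 5×10 matrix has rank 4, and its Smith normal form has invariant factors (1,1,1,1).

The boundary map ∂_2: C_2 → C_1 maps a triangle to the signed sum of its edges. For instance
  ∂[1,2,4] = [2,4] − [1,4] + [1,2],
  ∂[0,1,2] = [1,2] − [0,2] + [0,1].
As a 10×5 matrix over Z this has rank 5, with invariant factors (1,1,1,1,1).

From H_k ≅ ker(∂_k) / im(∂_{k+1}) we obtain:

  H_0: rank C_0 − rank ∂_1 = 5 − 4 = 1, and the invariant factors of ∂_1 are all 1, so H_0 ≅ Z.
  H_1: rank ker ∂_1 − rank ∂_2 = (10 − 4) − 5 = 1, and the invariant factors of ∂_2 are all 1, so H_1 ≅ Z.
  H_2: rank ker ∂_2 − rank ∂_3 = (5 − 5) − 0 = 0, and there is no ∂_3, so H_2 ≅ 0.

(K is a triangulation of the Möbius band.)

H_0 = Z,  H_1 = Z,  H_2 = 0.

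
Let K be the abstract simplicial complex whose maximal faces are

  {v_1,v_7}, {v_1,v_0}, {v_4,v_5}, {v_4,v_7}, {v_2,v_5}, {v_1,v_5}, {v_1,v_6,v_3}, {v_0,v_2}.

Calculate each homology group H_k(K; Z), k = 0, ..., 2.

Fix the vertex order v_0 < v_1 < v_2 < v_3 < v_4 < v_5 < v_6 < v_7 and write every simplex with vertices in increasing order. Then dim K = 2 and the simplices of K are:

  0-simplices (8): [v_0], [v_1], [v_2], [v_3], [v_4], [v_5], [v_6], [v_7]
  1-simplices (10): [v_0,v_1], [v_0,v_2], [v_1,v_3], [v_1,v_5], [v_1,v_6], [v_1,v_7], [v_2,v_5], [v_3,v_6], [v_4,v_5], [v_4,v_7]
  2-simplices (1): [v_1,v_3,v_6]

Hence C_0 ≅ Z^8, C_1 ≅ Z^10, C_2 ≅ Z^1.

∂_1: C_1 → C_0 is given by ∂[p,q] = [q] − [p]. For instance
  ∂[v_4,v_5] = [v_5] − [v_4].
As a 8×10 matrix over Z this has rank 7, with invariant factors (1,1,1,1,1,1,1).

Boundary ∂_2: C_2 → C_1 maps a triangle to the signed sum of its edges. For instance
  ∂[v_1,v_3,v_6] = [v_3,v_6] − [v_1,v_6] + [v_1,v_3].
The 10×1 boundary matrix has rank 1 and Smith normal form diag(1).

Reading off H_k = ker ∂_k / im ∂_{k+1}:

  H_0: rank C_0 − rank ∂_1 = 8 − 7 = 1, and the invariant factors of ∂_1 are all 1, so H_0 = Z.
  H_1: rank ker ∂_1 − rank ∂_2 = (10 − 7) − 1 = 2, and the invariant factors of ∂_2 are all 1, so H_1 = Z^2.
  H_2: rank ker ∂_2 − rank ∂_3 = (1 − 1) − 0 = 0, and there is no ∂_3, so H_2 = 0.

As a check, the Euler characteristic is 8 − 10 + 1 = -1, which agrees with 1 − 2 + 0 = -1.

H_0 = Z,  H_1 = Z^2,  H_2 = 0.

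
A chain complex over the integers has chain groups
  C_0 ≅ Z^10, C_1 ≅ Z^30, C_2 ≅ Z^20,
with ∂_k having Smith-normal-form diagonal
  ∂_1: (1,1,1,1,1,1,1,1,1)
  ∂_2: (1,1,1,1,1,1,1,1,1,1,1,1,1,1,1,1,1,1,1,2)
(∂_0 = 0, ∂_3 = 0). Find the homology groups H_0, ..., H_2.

H_0: b_0 = 10 − 0 − 9 = 1; torsion from ∂_1 factors > 1: none. So H_0 = Z.
H_1: b_1 = 30 − 9 − 20 = 1; torsion from ∂_2 factors > 1: [2]. So H_1 = Z ⊕ Z/2.
H_2: b_2 = 20 − 20 − 0 = 0; torsion from ∂_3 factors > 1: none. So H_2 = 0.

H_0 = Z,  H_1 = Z ⊕ Z/2,  H_2 = 0.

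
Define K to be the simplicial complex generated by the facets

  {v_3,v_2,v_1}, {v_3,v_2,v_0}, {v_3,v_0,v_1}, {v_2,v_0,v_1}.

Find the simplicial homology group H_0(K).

H_0 ≅ Z.

Order the vertices as v_0 < v_1 < v_2 < v_3. Listing each simplex with vertices in this order, K has dimension 2 with simplices:

  0-simplices (4): [v_0], [v_1], [v_2], [v_3]
  1-simplices (6): [v_0,v_1], [v_0,v_2], [v_0,v_3], [v_1,v_2], [v_1,v_3], [v_2,v_3]
  2-simplices (4): [v_0,v_1,v_2], [v_0,v_1,v_3], [v_0,v_2,v_3], [v_1,v_2,v_3]

so the chain groups are C_0 ≅ Z^4, C_1 ≅ Z^6, C_2 ≅ Z^4.

∂_1: C_1 → C_0 maps an edge to its endpoints' difference, ∂[p,q] = q − p. For instance
  ∂[v_1,v_3] = [v_3] − [v_1].
This gives a 4×6 integer matrix of rank 3; reducing to Smith normal form yields diagonal entries (1,1,1).

∂_2: C_2 → C_1 sends each 2-simplex [p,q,r] to [q,r] − [p,r] + [p,q]. For instance
  ∂[v_0,v_1,v_2] = [v_1,v_2] − [v_0,v_2] + [v_0,v_1],
  ∂[v_0,v_1,v_3] = [v_1,v_3] − [v_0,v_3] + [v_0,v_1].
As a 6×4 matrix over Z this has rank 3, with invariant factors (1,1,1).

Computing H_k = (kernel of ∂_k) / (image of ∂_{k+1}):

  H_0: rank C_0 − rank ∂_1 = 4 − 3 = 1, and the invariant factors of ∂_1 are all 1, so H_0 = Z.

(K is a triangulation of the 2-sphere S^2.)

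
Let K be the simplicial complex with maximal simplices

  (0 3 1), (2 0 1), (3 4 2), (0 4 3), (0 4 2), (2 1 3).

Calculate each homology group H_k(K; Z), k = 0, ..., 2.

Take the total order 0 < 1 < 2 < 3 < 4 on the vertex set. Then K (dimension 2) consists of the simplices:

  0-simplices (5): [0], [1], [2], [3], [4]
  1-simplices (9): [0,1], [0,2], [0,3], [0,4], [1,2], [1,3], [2,3], [2,4], [3,4]
  2-simplices (6): [0,1,2], [0,1,3], [0,2,4], [0,3,4], [1,2,3], [2,3,4]

giving chain groups C_0 ≅ Z^5, C_1 ≅ Z^9, C_2 ≅ Z^6.

∂_1: C_1 → C_0 maps an edge to its endpoints' difference, ∂[p,q] = q − p.
As a 5×9 matrix over Z this has rank 4, with invariant factors (1,1,1,1).

Boundary ∂_2: C_2 → C_1 sends each 2-simplex [p,q,r] to [q,r] − [p,r] + [p,q]. For instance
  ∂[0,1,2] = [1,2] − [0,2] + [0,1],
  ∂[1,2,3] = [2,3] − [1,3] + [1,2].
This gives a 9×6 integer matrix of rank 5; reducing to Smith normal form yields diagonal entries (1,1,1,1,1).

Now H_k = ker ∂_k / im ∂_{k+1}, so:

  H_0: rank C_0 − rank ∂_1 = 5 − 4 = 1, and the invariant factors of ∂_1 are all 1, so H_0 ≅ Z.
  H_1: rank ker ∂_1 − rank ∂_2 = (9 − 4) − 5 = 0, and the invariant factors of ∂_2 are all 1, so H_1 ≅ 0.
  H_2: rank ker ∂_2 − rank ∂_3 = (6 − 5) − 0 = 1, and there is no ∂_3, so H_2 ≅ Z.

(K is a triangulation of the 2-sphere S^2.)

H_0 = Z,  H_1 = 0,  H_2 = Z.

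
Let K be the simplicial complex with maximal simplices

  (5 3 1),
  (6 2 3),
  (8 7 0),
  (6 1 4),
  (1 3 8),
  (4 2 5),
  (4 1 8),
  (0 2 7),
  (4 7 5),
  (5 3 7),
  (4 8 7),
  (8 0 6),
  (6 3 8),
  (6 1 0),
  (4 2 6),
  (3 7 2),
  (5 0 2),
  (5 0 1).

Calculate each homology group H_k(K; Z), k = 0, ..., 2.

H_0 ≅ Z,  H_1 ≅ Z × Z/2,  H_2 = 0.

Order the vertices as 0 < 1 < 2 < 3 < 4 < 5 < 6 < 7 < 8. Listing each simplex with vertices in this order, K has dimension 2 with simplices:

  0-simplices (9): [0], [1], [2], [3], [4], [5], [6], [7], [8]
  1-simplices (27): (27 of them)
  2-simplices (18): [0,1,5], [0,1,6], [0,2,5], [0,2,7], [0,6,8], [0,7,8], [1,3,5], [1,3,8], [1,4,6], [1,4,8], [2,3,6], [2,3,7], [2,4,5], [2,4,6], [3,5,7], [3,6,8], [4,5,7], [4,7,8]

Hence C_0 ≅ Z^9, C_1 ≅ Z^27, C_2 ≅ Z^18.

The boundary map ∂_1: C_1 → C_0 maps an edge to its endpoints' difference, ∂[p,q] = q − p.
As a 9×27 matrix over Z this has rank 8, with invariant factors (1,1,1,1,1,1,1,1).

The boundary map ∂_2: C_2 → C_1 sends each 2-simplex [p,q,r] to [q,r] − [p,r] + [p,q]. For instance
  ∂[4,7,8] = [7,8] − [4,8] + [4,7],
  ∂[1,3,8] = [3,8] − [1,8] + [1,3].
As a 27×18 matrix over Z this has rank 18, with invariant factors (1,1,1,1,1,1,1,1,1,1,1,1,1,1,1,1,1,2).

Computing H_k = (kernel of ∂_k) / (image of ∂_{k+1}):

  H_0: rank C_0 − rank ∂_1 = 9 − 8 = 1, and the invariant factors of ∂_1 are all 1, so H_0 = Z.
  H_1: rank ker ∂_1 − rank ∂_2 = (27 − 8) − 18 = 1, and ∂_2 has invariant factor 2 > 1, so H_1 = Z × Z/2.
  H_2: rank ker ∂_2 − rank ∂_3 = (18 − 18) − 0 = 0, and there is no ∂_3, so H_2 = 0.

As a check, the Euler characteristic is 9 − 27 + 18 = 0, which agrees with 1 − 1 + 0 = 0.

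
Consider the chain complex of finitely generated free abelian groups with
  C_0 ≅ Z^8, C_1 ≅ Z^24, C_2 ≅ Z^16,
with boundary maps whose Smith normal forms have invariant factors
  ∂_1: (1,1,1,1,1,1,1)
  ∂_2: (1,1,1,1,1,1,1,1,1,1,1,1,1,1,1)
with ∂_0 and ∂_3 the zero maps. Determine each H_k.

H_0: b_0 = 8 − 0 − 7 = 1; torsion from ∂_1 factors > 1: none. So H_0 = Z.
H_1: b_1 = 24 − 7 − 15 = 2; torsion from ∂_2 factors > 1: none. So H_1 = Z^2.
H_2: b_2 = 16 − 15 − 0 = 1; torsion from ∂_3 factors > 1: none. So H_2 = Z.

H_0 = Z,  H_1 = Z^2,  H_2 = Z.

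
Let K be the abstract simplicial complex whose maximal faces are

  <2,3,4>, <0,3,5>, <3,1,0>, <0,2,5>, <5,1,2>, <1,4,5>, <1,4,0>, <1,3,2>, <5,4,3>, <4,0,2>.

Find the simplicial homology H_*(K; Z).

Fix the vertex order 0 < 1 < 2 < 3 < 4 < 5 and write every simplex with vertices in increasing order. Then dim K = 2 and the simplices of K are:

  0-simplices (6): [0], [1], [2], [3], [4], [5]
  1-simplices (15): [0,1], [0,2], [0,3], [0,4], [0,5], [1,2], [1,3], [1,4], [1,5], [2,3], [2,4], [2,5], [3,4], [3,5], [4,5]
  2-simplices (10): [0,1,3], [0,1,4], [0,2,4], [0,2,5], [0,3,5], [1,2,3], [1,2,5], [1,4,5], [2,3,4], [3,4,5]

Hence C_0 ≅ Z^6, C_1 ≅ Z^15, C_2 ≅ Z^10.

The boundary map ∂_1: C_1 → C_0 maps an edge to its endpoints' difference, ∂[p,q] = q − p. For instance
  ∂[1,3] = [3] − [1].
The resulting 6×15 matrix has rank 5, and its Smith normal form has invariant factors (1,1,1,1,1).

Boundary ∂_2: C_2 → C_1 sends each 2-simplex [p,q,r] to [q,r] − [p,r] + [p,q]. For instance
  ∂[1,4,5] = [4,5] − [1,5] + [1,4],
  ∂[2,3,4] = [3,4] − [2,4] + [2,3].
This gives a 15×10 integer matrix of rank 10; reducing to Smith normal form yields diagonal entries (1,1,1,1,1,1,1,1,1,2).

Computing H_k = (kernel of ∂_k) / (image of ∂_{k+1}):

  H_0: rank C_0 − rank ∂_1 = 6 − 5 = 1, and the invariant factors of ∂_1 are all 1, so H_0 ≅ Z.
  H_1: rank ker ∂_1 − rank ∂_2 = (15 − 5) − 10 = 0, and ∂_2 has invariant factor 2 > 1, so H_1 ≅ Z/2Z.
  H_2: rank ker ∂_2 − rank ∂_3 = (10 − 10) − 0 = 0, and there is no ∂_3, so H_2 ≅ 0.

As a check, the Euler characteristic is 6 − 15 + 10 = 1, which agrees with 1 − 0 + 0 = 1.

H_0 = Z,  H_1 = Z/2Z,  H_2 = 0.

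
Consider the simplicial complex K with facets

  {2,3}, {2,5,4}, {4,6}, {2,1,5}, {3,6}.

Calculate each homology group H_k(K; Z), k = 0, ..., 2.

H_0 = Z,  H_1 = Z,  H_2 = 0.

We work with the vertex ordering 1 < 2 < 3 < 4 < 5 < 6. The simplices of K, each written with vertices in increasing order, are:

  0-simplices (6): [1], [2], [3], [4], [5], [6]
  1-simplices (8): [1,2], [1,5], [2,3], [2,4], [2,5], [3,6], [4,5], [4,6]
  2-simplices (2): [1,2,5], [2,4,5]

so the chain groups are C_0 ≅ Z^6, C_1 ≅ Z^8, C_2 ≅ Z^2.

∂_1: C_1 → C_0 is given by ∂[p,q] = [q] − [p]. For instance
  ∂[4,5] = [5] − [4].
The 6×8 boundary matrix has rank 5 and Smith normal form diag(1,1,1,1,1).

∂_2: C_2 → C_1 maps a triangle to the signed sum of its edges. For instance
  ∂[2,4,5] = [4,5] − [2,5] + [2,4],
  ∂[1,2,5] = [2,5] − [1,5] + [1,2].
As a 8×2 matrix over Z this has rank 2, with invariant factors (1,1).

Computing H_k = (kernel of ∂_k) / (image of ∂_{k+1}):

  H_0: rank C_0 − rank ∂_1 = 6 − 5 = 1, and the invariant factors of ∂_1 are all 1, so H_0 = Z.
  H_1: rank ker ∂_1 − rank ∂_2 = (8 − 5) − 2 = 1, and the invariant factors of ∂_2 are all 1, so H_1 = Z.
  H_2: rank ker ∂_2 − rank ∂_3 = (2 − 2) − 0 = 0, and there is no ∂_3, so H_2 = 0.

As a check, the Euler characteristic is 6 − 8 + 2 = 0, which agrees with 1 − 1 + 0 = 0.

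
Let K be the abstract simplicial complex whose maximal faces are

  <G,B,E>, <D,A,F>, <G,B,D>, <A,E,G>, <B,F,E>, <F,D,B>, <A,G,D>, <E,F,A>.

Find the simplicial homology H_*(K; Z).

Order the vertices as A < B < D < E < F < G. Listing each simplex with vertices in this order, K has dimension 2 with simplices:

  0-simplices (6): A, B, D, E, F, G
  1-simplices (12): AD, AE, AF, AG, BD, BE, BF, BG, DF, DG, EF, EG
  2-simplices (8): ADF, ADG, AEF, AEG, BDF, BDG, BEF, BEG

giving chain groups C_0 ≅ Z^6, C_1 ≅ Z^12, C_2 ≅ Z^8.

The boundary map ∂_1: C_1 → C_0 maps an edge to its endpoints' difference, ∂[p,q] = q − p. For instance
  ∂DF = F − D.
As a 6×12 matrix over Z this has rank 5, with invariant factors (1,1,1,1,1).

Boundary ∂_2: C_2 → C_1 maps a triangle to the signed sum of its edges. For instance
  ∂BEF = EF − BF + BE,
  ∂ADF = DF − AF + AD.
This gives a 12×8 integer matrix of rank 7; reducing to Smith normal form yields diagonal entries (1,1,1,1,1,1,1).

Now H_k = ker ∂_k / im ∂_{k+1}, so:

  H_0: rank C_0 − rank ∂_1 = 6 − 5 = 1, and the invariant factors of ∂_1 are all 1, so H_0 = Z.
  H_1: rank ker ∂_1 − rank ∂_2 = (12 − 5) − 7 = 0, and the invariant factors of ∂_2 are all 1, so H_1 = 0.
  H_2: rank ker ∂_2 − rank ∂_3 = (8 − 7) − 0 = 1, and there is no ∂_3, so H_2 = Z.

(K is a triangulation of the 2-sphere S^2.)

H_0 = Z,  H_1 = 0,  H_2 = Z.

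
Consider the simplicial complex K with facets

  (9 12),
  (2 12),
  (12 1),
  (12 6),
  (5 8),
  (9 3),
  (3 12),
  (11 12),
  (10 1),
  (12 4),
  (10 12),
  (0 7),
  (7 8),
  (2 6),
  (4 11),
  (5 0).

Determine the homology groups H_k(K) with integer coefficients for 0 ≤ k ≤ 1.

Fix the vertex order 0 < 1 < 2 < 3 < 4 < 5 < 6 < 7 < 8 < 9 < 10 < 11 < 12 and write every simplex with vertices in increasing order. Then dim K = 1 and the simplices of K are:

  0-simplices (13): [0], [1], [2], [3], [4], [5], [6], [7], [8], [9], [10], [11], [12]
  1-simplices (16): [0,5], [0,7], [1,10], [1,12], [2,6], [2,12], [3,9], [3,12], [4,11], [4,12], [5,8], [6,12], [7,8], [9,12], [10,12], [11,12]

so the chain groups are C_0 ≅ Z^13, C_1 ≅ Z^16.

∂_1: C_1 → C_0 sends each edge [p,q] (with p < q) to q − p. For instance
  ∂[3,9] = [9] − [3].
The resulting 13×16 matrix has rank 11, and its Smith normal form has invariant factors (1,1,1,1,1,1,1,1,1,1,1).

Now H_k = ker ∂_k / im ∂_{k+1}, so:

  H_0: rank C_0 − rank ∂_1 = 13 − 11 = 2, and the invariant factors of ∂_1 are all 1, so H_0 = Z^2.
  H_1: rank ker ∂_1 − rank ∂_2 = (16 − 11) − 0 = 5, and there is no ∂_2, so H_1 = Z^5.

(K is a triangulation of the disjoint union of the circle S^1 and a wedge of 4 circles.)

H_0 = Z^2,  H_1 = Z^5.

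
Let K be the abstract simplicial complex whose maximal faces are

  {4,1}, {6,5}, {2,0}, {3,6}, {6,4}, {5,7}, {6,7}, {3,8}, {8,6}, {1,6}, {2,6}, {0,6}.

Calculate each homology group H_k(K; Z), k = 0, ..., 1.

Order the vertices as 0 < 1 < 2 < 3 < 4 < 5 < 6 < 7 < 8. Listing each simplex with vertices in this order, K has dimension 1 with simplices:

  0-simplices (9): [0], [1], [2], [3], [4], [5], [6], [7], [8]
  1-simplices (12): [0,2], [0,6], [1,4], [1,6], [2,6], [3,6], [3,8], [4,6], [5,6], [5,7], [6,7], [6,8]

so the chain groups are C_0 ≅ Z^9, C_1 ≅ Z^12.

The boundary map ∂_1: C_1 → C_0 maps an edge to its endpoints' difference, ∂[p,q] = q − p.
This gives a 9×12 integer matrix of rank 8; reducing to Smith normal form yields diagonal entries (1,1,1,1,1,1,1,1).

Reading off H_k = ker ∂_k / im ∂_{k+1}:

  H_0: rank C_0 − rank ∂_1 = 9 − 8 = 1, and the invariant factors of ∂_1 are all 1, so H_0 ≅ Z.
  H_1: rank ker ∂_1 − rank ∂_2 = (12 − 8) − 0 = 4, and there is no ∂_2, so H_1 ≅ Z^4.

(K is a triangulation of a wedge of 4 circles.)

H_0 ≅ Z,  H_1 ≅ Z^4.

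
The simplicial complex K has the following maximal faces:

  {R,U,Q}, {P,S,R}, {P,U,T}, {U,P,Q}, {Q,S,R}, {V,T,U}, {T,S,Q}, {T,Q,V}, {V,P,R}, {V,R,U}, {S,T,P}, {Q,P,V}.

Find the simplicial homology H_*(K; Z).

H_0 ≅ Z,  H_1 ≅ Z/2,  H_2 = 0.

K has 7 vertices, 18 edges, 12 triangles.
rank ∂_0 = 0, rank ∂_1 = 6 ⇒ b_0 = 7 − 0 − 6 = 1; all invariant factors of ∂_1 are 1 so no torsion. So H_0 = Z.
rank ∂_1 = 6, rank ∂_2 = 12 ⇒ b_1 = 18 − 6 − 12 = 0; ∂_2 has invariant factor(s) [2] giving torsion. So H_1 = Z/2.
rank ∂_2 = 12, rank ∂_3 = 0 ⇒ b_2 = 12 − 12 − 0 = 0. So H_2 = 0.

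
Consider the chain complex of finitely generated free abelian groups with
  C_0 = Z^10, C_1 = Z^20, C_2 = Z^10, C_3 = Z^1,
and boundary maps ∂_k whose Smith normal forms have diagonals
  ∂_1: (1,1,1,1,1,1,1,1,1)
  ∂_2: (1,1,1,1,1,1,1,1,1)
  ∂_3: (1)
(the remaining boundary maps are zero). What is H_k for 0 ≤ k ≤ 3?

H_0 ≅ Z,  H_1 ≅ Z^2,  H_2 = 0,  H_3 = 0.

H_0: b_0 = 10 − 0 − 9 = 1; torsion from ∂_1 factors > 1: none. So H_0 ≅ Z.
H_1: b_1 = 20 − 9 − 9 = 2; torsion from ∂_2 factors > 1: none. So H_1 ≅ Z^2.
H_2: b_2 = 10 − 9 − 1 = 0; torsion from ∂_3 factors > 1: none. So H_2 ≅ 0.
H_3: b_3 = 1 − 1 − 0 = 0; torsion from ∂_4 factors > 1: none. So H_3 ≅ 0.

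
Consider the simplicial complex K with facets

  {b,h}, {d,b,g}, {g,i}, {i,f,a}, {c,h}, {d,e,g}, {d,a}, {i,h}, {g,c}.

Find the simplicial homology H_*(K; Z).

H_0 = Z,  H_1 = Z^3,  H_2 = 0.

Order the vertices as a < b < c < d < e < f < g < h < i. Listing each simplex with vertices in this order, K has dimension 2 with simplices:

  0-simplices (9): a, b, c, d, e, f, g, h, i
  1-simplices (14): ad, af, ai, bd, bg, bh, cg, ch, de, dg, eg, fi, gi, hi
  2-simplices (3): afi, bdg, deg

Hence C_0 ≅ Z^9, C_1 ≅ Z^14, C_2 ≅ Z^3.

The boundary map ∂_1: C_1 → C_0 is given by ∂[p,q] = [q] − [p].
As a 9×14 matrix over Z this has rank 8, with invariant factors (1,1,1,1,1,1,1,1).

The boundary map ∂_2: C_2 → C_1 acts by ∂[p,q,r] = [q,r] − [p,r] + [p,q]. For instance
  ∂afi = fi − ai + af,
  ∂bdg = dg − bg + bd.
The 14×3 boundary matrix has rank 3 and Smith normal form diag(1,1,1).

From H_k ≅ ker(∂_k) / im(∂_{k+1}) we obtain:

  H_0: rank C_0 − rank ∂_1 = 9 − 8 = 1, and the invariant factors of ∂_1 are all 1, so H_0 = Z.
  H_1: rank ker ∂_1 − rank ∂_2 = (14 − 8) − 3 = 3, and the invariant factors of ∂_2 are all 1, so H_1 = Z^3.
  H_2: rank ker ∂_2 − rank ∂_3 = (3 − 3) − 0 = 0, and there is no ∂_3, so H_2 = 0.

As a check, the Euler characteristic is 9 − 14 + 3 = -2, which agrees with 1 − 3 + 0 = -2.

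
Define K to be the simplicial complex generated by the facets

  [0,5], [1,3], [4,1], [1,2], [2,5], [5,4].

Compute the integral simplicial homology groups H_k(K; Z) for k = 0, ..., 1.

Take the total order 0 < 1 < 2 < 3 < 4 < 5 on the vertex set. Then K (dimension 1) consists of the simplices:

  0-simplices (6): [0], [1], [2], [3], [4], [5]
  1-simplices (6): [0,5], [1,2], [1,3], [1,4], [2,5], [4,5]

so the chain groups are C_0 ≅ Z^6, C_1 ≅ Z^6.

Boundary ∂_1: C_1 → C_0 maps an edge to its endpoints' difference, ∂[p,q] = q − p.
The 6×6 boundary matrix has rank 5 and Smith normal form diag(1,1,1,1,1).

Now H_k = ker ∂_k / im ∂_{k+1}, so:

  H_0: rank C_0 − rank ∂_1 = 6 − 5 = 1, and the invariant factors of ∂_1 are all 1, so H_0 = Z.
  H_1: rank ker ∂_1 − rank ∂_2 = (6 − 5) − 0 = 1, and there is no ∂_2, so H_1 = Z.

H_0 = Z,  H_1 = Z.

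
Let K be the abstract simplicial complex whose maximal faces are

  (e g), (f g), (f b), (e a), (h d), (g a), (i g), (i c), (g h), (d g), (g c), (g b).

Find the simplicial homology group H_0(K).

H_0 = Z.

We work with the vertex ordering a < b < c < d < e < f < g < h < i. The simplices of K, each written with vertices in increasing order, are:

  0-simplices (9): a, b, c, d, e, f, g, h, i
  1-simplices (12): ae, ag, bf, bg, cg, ci, dg, dh, eg, fg, gh, gi

so the chain groups are C_0 ≅ Z^9, C_1 ≅ Z^12.

Boundary ∂_1: C_1 → C_0 sends each edge [p,q] (with p < q) to q − p. For instance
  ∂cg = g − c.
As a 9×12 matrix over Z this has rank 8, with invariant factors (1,1,1,1,1,1,1,1).

Computing H_k = (kernel of ∂_k) / (image of ∂_{k+1}):

  H_0: rank C_0 − rank ∂_1 = 9 − 8 = 1, and the invariant factors of ∂_1 are all 1, so H_0 ≅ Z.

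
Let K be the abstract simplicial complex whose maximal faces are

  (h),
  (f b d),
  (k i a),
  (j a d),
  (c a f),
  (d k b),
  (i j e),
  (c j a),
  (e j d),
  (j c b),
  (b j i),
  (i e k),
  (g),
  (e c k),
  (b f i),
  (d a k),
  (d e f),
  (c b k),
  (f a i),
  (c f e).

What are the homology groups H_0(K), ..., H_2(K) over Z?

H_0 = Z^3,  H_1 = Z^2,  H_2 = Z.

Order the vertices as a < b < c < d < e < f < g < h < i < j < k. Listing each simplex with vertices in this order, K has dimension 2 with simplices:

  0-simplices (11): a, b, c, d, e, f, g, h, i, j, k
  1-simplices (27): ac, ad, af, ai, aj, ak, bc, bd, bf, bi, bj, bk, ce, cf, cj, ck, de, df, dj, dk, ef, ei, ej, ek, fi, ij, ik
  2-simplices (18): acf, acj, adj, adk, afi, aik, bcj, bck, bdf, bdk, bfi, bij, cef, cek, def, dej, eij, eik

giving chain groups C_0 ≅ Z^11, C_1 ≅ Z^27, C_2 ≅ Z^18.

Boundary ∂_1: C_1 → C_0 maps an edge to its endpoints' difference, ∂[p,q] = q − p.
As a 11×27 matrix over Z this has rank 8, with invariant factors (1,1,1,1,1,1,1,1).

The boundary map ∂_2: C_2 → C_1 sends each 2-simplex [p,q,r] to [q,r] − [p,r] + [p,q]. For instance
  ∂afi = fi − ai + af,
  ∂cek = ek − ck + ce.
This gives a 27×18 integer matrix of rank 17; reducing to Smith normal form yields diagonal entries (1,1,1,1,1,1,1,1,1,1,1,1,1,1,1,1,1).

Now H_k = ker ∂_k / im ∂_{k+1}, so:

  H_0: rank C_0 − rank ∂_1 = 11 − 8 = 3, and the invariant factors of ∂_1 are all 1, so H_0 ≅ Z^3.
  H_1: rank ker ∂_1 − rank ∂_2 = (27 − 8) − 17 = 2, and the invariant factors of ∂_2 are all 1, so H_1 ≅ Z^2.
  H_2: rank ker ∂_2 − rank ∂_3 = (18 − 17) − 0 = 1, and there is no ∂_3, so H_2 ≅ Z.

(K is a triangulation of the disjoint union of a set of 2 points and the torus T^2.)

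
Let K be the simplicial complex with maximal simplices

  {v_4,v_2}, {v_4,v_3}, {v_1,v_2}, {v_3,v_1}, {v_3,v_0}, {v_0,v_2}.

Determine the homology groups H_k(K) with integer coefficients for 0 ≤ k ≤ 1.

We work with the vertex ordering v_0 < v_1 < v_2 < v_3 < v_4. The simplices of K, each written with vertices in increasing order, are:

  0-simplices (5): [v_0], [v_1], [v_2], [v_3], [v_4]
  1-simplices (6): [v_0,v_2], [v_0,v_3], [v_1,v_2], [v_1,v_3], [v_2,v_4], [v_3,v_4]

giving chain groups C_0 ≅ Z^5, C_1 ≅ Z^6.

Boundary ∂_1: C_1 → C_0 is given by ∂[p,q] = [q] − [p].
The 5×6 boundary matrix has rank 4 and Smith normal form diag(1,1,1,1).

Now H_k = ker ∂_k / im ∂_{k+1}, so:

  H_0: rank C_0 − rank ∂_1 = 5 − 4 = 1, and the invariant factors of ∂_1 are all 1, so H_0 ≅ Z.
  H_1: rank ker ∂_1 − rank ∂_2 = (6 − 4) − 0 = 2, and there is no ∂_2, so H_1 ≅ Z^2.

H_0 ≅ Z,  H_1 ≅ Z^2.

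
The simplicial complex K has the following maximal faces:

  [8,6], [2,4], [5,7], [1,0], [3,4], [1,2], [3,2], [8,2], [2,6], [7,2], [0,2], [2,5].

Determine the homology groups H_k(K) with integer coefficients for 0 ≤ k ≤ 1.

We work with the vertex ordering 0 < 1 < 2 < 3 < 4 < 5 < 6 < 7 < 8. The simplices of K, each written with vertices in increasing order, are:

  0-simplices (9): [0], [1], [2], [3], [4], [5], [6], [7], [8]
  1-simplices (12): [0,1], [0,2], [1,2], [2,3], [2,4], [2,5], [2,6], [2,7], [2,8], [3,4], [5,7], [6,8]

Hence C_0 ≅ Z^9, C_1 ≅ Z^12.

Boundary ∂_1: C_1 → C_0 is given by ∂[p,q] = [q] − [p].
This gives a 9×12 integer matrix of rank 8; reducing to Smith normal form yields diagonal entries (1,1,1,1,1,1,1,1).

Now H_k = ker ∂_k / im ∂_{k+1}, so:

  H_0: rank C_0 − rank ∂_1 = 9 − 8 = 1, and the invariant factors of ∂_1 are all 1, so H_0 = Z.
  H_1: rank ker ∂_1 − rank ∂_2 = (12 − 8) − 0 = 4, and there is no ∂_2, so H_1 = Z^4.

As a check, the Euler characteristic is 9 − 12 = -3, which agrees with 1 − 4 = -3.

H_0 = Z,  H_1 = Z^4.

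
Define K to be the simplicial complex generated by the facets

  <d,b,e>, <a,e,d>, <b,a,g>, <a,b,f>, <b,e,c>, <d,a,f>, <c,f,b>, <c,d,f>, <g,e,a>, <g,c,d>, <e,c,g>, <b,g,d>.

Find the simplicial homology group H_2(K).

Order the vertices as a < b < c < d < e < f < g. Listing each simplex with vertices in this order, K has dimension 2 with simplices:

  0-simplices (7): a, b, c, d, e, f, g
  1-simplices (18): ab, ad, ae, af, ag, bc, bd, be, bf, bg, cd, ce, cf, cg, de, df, dg, eg
  2-simplices (12): abf, abg, ade, adf, aeg, bce, bcf, bde, bdg, cdf, cdg, ceg

giving chain groups C_0 ≅ Z^7, C_1 ≅ Z^18, C_2 ≅ Z^12.

The boundary map ∂_1: C_1 → C_0 is given by ∂[p,q] = [q] − [p]. For instance
  ∂bg = g − b.
As a 7×18 matrix over Z this has rank 6, with invariant factors (1,1,1,1,1,1).

∂_2: C_2 → C_1 maps a triangle to the signed sum of its edges. For instance
  ∂ade = de − ae + ad,
  ∂abg = bg − ag + ab.
The 18×12 boundary matrix has rank 12 and Smith normal form diag(1,1,1,1,1,1,1,1,1,1,1,2).

Now H_k = ker ∂_k / im ∂_{k+1}, so:

  H_2: rank ker ∂_2 − rank ∂_3 = (12 − 12) − 0 = 0, and there is no ∂_3, so H_2 ≅ 0.

H_2 = 0.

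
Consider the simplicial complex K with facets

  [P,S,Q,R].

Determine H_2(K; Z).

Take the total order P < Q < R < S on the vertex set. Then K (dimension 3) consists of the simplices:

  0-simplices (4): P, Q, R, S
  1-simplices (6): PQ, PR, PS, QR, QS, RS
  2-simplices (4): PQR, PQS, PRS, QRS
  3-simplices (1): PQRS

Hence C_0 ≅ Z^4, C_1 ≅ Z^6, C_2 ≅ Z^4, C_3 ≅ Z^1.

∂_1: C_1 → C_0 maps an edge to its endpoints' difference, ∂[p,q] = q − p. For instance
  ∂PQ = Q − P.
The 4×6 boundary matrix has rank 3 and Smith normal form diag(1,1,1).

∂_2: C_2 → C_1 sends each 2-simplex [p,q,r] to [q,r] − [p,r] + [p,q]. For instance
  ∂PQR = QR − PR + PQ,
  ∂PRS = RS − PS + PR.
The resulting 6×4 matrix has rank 3, and its Smith normal form has invariant factors (1,1,1).

The boundary map ∂_3: C_3 → C_2 sends each 3-simplex σ to the alternating sum Σ_i (−1)^i (σ with its i-th vertex removed). For instance
  ∂PQRS = QRS − PRS + PQS − PQR.
As a 4×1 matrix over Z this has rank 1, with invariant factors (1).

Reading off H_k = ker ∂_k / im ∂_{k+1}:

  H_2: rank ker ∂_2 − rank ∂_3 = (4 − 3) − 1 = 0, and the invariant factors of ∂_3 are all 1, so H_2 ≅ 0.

H_2 ≅ 0.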